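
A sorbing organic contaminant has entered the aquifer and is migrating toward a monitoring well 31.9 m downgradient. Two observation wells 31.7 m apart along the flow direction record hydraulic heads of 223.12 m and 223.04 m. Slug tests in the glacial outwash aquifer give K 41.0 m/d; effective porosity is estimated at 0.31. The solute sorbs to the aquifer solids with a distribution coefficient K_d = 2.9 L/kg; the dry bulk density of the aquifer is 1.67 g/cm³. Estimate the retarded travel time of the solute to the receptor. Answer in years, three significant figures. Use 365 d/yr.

Hydraulic gradient i = (223.12 − 223.04) / 31.7 = 0.08 / 31.7 = 0.002524
Darcy flux q = K·i = 41.0 × 0.002524 = 0.1035 m/d
v_s = q/n_e = 0.1035/0.31 = 0.3338 m/d
Retardation R = 1 + ρ_b·K_d/n = 1 + 1.67×2.9/0.31 = 16.62
Contaminant velocity v_c = v/R = 0.3338/16.62 = 0.02008 m/d
t = L/v_c = 31.9/0.02008 = 1589 d
   = 1589/365 = 4.35 yr

4.35 years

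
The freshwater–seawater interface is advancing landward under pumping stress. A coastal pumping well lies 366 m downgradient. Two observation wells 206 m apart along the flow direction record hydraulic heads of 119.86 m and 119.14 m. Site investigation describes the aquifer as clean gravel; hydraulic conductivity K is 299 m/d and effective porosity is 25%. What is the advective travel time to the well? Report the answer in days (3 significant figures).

Hydraulic gradient i = (119.86 − 119.14) / 206 = 0.72 / 206 = 0.003495
q = Ki = 299 × 0.003495 = 1.045 m/d
Average linear velocity = 1.045 / 0.25 = 4.180 m/d
t = L / v = 366 / 4.180 = 87.56 d

87.6 days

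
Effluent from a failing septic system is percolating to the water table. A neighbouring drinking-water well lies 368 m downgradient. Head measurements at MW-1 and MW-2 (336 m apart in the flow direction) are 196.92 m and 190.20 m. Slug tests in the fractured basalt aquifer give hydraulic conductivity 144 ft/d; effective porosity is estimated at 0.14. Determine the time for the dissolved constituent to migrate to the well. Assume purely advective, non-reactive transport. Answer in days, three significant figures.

58.7 days

Hydraulic gradient i = (196.92 − 190.20) / 336 = 6.72 / 336 = 0.02000
K = 144 ft/d × 0.3048 = 43.89 m/d
Darcy flux q = K·i = 43.89 × 0.02000 = 0.8778 m/d
v_s = q/n_e = 0.8778/0.14 = 6.270 m/d
t = L / v = 368 / 6.270 = 58.69 d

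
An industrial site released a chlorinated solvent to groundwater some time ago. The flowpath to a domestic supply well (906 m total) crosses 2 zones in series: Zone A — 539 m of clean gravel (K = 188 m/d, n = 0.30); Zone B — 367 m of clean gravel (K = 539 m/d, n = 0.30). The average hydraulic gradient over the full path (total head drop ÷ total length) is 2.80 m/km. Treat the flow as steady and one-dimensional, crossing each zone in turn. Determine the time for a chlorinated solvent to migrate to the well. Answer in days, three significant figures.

Continuity: the same q passes through each zone, so ΔH = q·Σ(L_j/K_j) — the zones act as resistances in series.
Σ(L/K) = 539/188 + 367/539 = 2.867 + 0.6809 = 3.548 d
K_eq = L_total / Σ(L/K) = 906 / 3.548 = 255.4 m/d
q = K_eq · i = 255.4 × 0.0028 = 0.7150 m/d (same in every zone)
Zone A: v = q/n = 0.7150/0.30 = 2.383 m/d → t_A = 539/2.383 = 226.2 d
Zone B: v = q/n = 0.7150/0.30 = 2.383 m/d → t_B = 367/2.383 = 154.0 d
Total t = 226.2 + 154.0 = 380.1 d

380 days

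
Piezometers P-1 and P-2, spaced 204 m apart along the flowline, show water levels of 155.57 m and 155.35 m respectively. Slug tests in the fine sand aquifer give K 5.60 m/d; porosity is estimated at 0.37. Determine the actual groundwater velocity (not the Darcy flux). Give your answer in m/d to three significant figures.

0.0163 m/d

Hydraulic gradient i = (155.57 − 155.35) / 204 = 0.22 / 204 = 0.001078
q = Ki = 5.60 × 0.001078 = 0.006039 m/d
Average linear velocity = 0.006039 / 0.37 = 0.01632 m/d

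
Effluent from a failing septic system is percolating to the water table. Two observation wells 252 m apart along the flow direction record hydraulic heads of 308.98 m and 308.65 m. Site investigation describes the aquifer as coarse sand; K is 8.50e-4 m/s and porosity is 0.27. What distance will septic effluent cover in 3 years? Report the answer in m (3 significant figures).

390 m

Hydraulic gradient i = (308.98 − 308.65) / 252 = 0.33 / 252 = 0.001310
K = 8.50e-4 m/s × 86400 s/d = 73.44 m/d
Darcy flux q = K·i = 73.44 × 0.001310 = 0.09617 m/d
v_s = q/n_e = 0.09617/0.27 = 0.3562 m/d
T = 3 yr × 365 = 1095 d
L = v × T = 0.3562 × 1095 = 390.0 m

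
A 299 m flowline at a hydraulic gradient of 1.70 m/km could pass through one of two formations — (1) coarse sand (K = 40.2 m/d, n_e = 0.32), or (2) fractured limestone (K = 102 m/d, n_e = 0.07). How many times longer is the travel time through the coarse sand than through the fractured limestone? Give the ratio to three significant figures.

11.6

Unit 1 (coarse sand): v = 40.2×0.0017/0.32 = 0.2136 m/d, t = 299/0.2136 = 1400 d
Unit 2 (fractured limestone): v = 102×0.0017/0.07 = 2.477 m/d, t = 299/2.477 = 120.7 d
t(coarse sand) / t(fractured limestone) = 1400/120.7 = 11.6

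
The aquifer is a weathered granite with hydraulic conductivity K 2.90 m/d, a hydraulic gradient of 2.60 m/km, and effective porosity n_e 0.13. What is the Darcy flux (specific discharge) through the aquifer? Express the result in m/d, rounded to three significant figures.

Specific discharge q = 2.90 × 0.0026 = 0.007540 m/d

0.00754 m/d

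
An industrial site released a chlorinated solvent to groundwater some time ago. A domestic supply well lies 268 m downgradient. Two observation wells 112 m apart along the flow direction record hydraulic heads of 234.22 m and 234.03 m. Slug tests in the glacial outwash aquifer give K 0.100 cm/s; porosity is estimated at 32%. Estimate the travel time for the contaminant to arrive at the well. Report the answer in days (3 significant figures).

585 days

Hydraulic gradient i = (234.22 − 234.03) / 112 = 0.19 / 112 = 0.001696
K = 0.100 cm/s × 864 = 86.40 m/d
Darcy flux q = K·i = 86.40 × 0.001696 = 0.1466 m/d
v = Ki/n = 86.40·0.001696/0.32 = 0.4580 m/d
t = L / v = 268 / 0.4580 = 585.1 d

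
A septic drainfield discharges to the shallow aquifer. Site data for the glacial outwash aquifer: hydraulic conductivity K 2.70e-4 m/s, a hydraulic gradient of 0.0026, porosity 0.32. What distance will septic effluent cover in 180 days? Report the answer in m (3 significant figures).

K = 2.70e-4 m/s × 86400 s/d = 23.33 m/d
Specific discharge q = 23.33 × 0.0026 = 0.06065 m/d
Seepage velocity v = q / n = 0.06065 / 0.32 = 0.1895 m/d
L = v × T = 0.1895 × 180 = 34.12 m

34.1 m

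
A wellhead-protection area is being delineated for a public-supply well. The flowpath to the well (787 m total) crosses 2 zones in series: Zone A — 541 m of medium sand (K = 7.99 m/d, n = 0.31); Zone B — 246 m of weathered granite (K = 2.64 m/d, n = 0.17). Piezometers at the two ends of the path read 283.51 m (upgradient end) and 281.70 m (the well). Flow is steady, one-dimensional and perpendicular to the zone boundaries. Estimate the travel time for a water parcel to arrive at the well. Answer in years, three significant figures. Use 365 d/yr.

51.0 years

Total head drop ΔH = 283.51 − 281.70 = 1.81 m
Steady 1-D flow in series ⇒ the Darcy flux q is identical in every zone and the zone head losses add (resistances L/K in series).
Σ(L/K) = 541/7.99 + 246/2.64 = 67.71 + 93.18 = 160.9 d
q = ΔH / Σ(L/K) = 1.81 / 160.9 = 0.01125 m/d (same in every zone)
Zone A: v = q/n = 0.01125/0.31 = 0.03629 m/d → t_A = 541/0.03629 = 14910 d
Zone B: v = q/n = 0.01125/0.17 = 0.06618 m/d → t_B = 246/0.06618 = 3717 d
Total t = 14910 + 3717 = 18630 d
   = 18630 / 365 = 51.0 yr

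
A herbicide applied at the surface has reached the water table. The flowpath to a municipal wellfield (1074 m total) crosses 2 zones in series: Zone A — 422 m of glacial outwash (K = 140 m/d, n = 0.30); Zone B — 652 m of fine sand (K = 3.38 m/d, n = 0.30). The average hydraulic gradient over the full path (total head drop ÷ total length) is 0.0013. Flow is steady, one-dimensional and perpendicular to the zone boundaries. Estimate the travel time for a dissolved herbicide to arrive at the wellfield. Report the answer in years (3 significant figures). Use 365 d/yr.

Steady 1-D flow in series ⇒ the Darcy flux q is identical in every zone and the zone head losses add (resistances L/K in series).
Σ(L/K) = 422/140 + 652/3.38 = 3.014 + 192.9 = 195.9 d
K_eq = L_total / Σ(L/K) = 1074 / 195.9 = 5.482 m/d
q = K_eq · i = 5.482 × 0.0013 = 0.007127 m/d (same in every zone)
Zone A: v = q/n = 0.007127/0.30 = 0.02376 m/d → t_A = 422/0.02376 = 17760 d
Zone B: v = q/n = 0.007127/0.30 = 0.02376 m/d → t_B = 652/0.02376 = 27450 d
Total t = 17760 + 27450 = 45210 d
   = 45210 / 365 = 124 yr

124 years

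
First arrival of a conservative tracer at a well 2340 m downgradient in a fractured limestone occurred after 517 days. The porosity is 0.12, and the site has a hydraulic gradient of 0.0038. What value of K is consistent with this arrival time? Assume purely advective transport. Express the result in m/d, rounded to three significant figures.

v = L / t = 2340 / 517 = 4.526 m/d
K = v · n / i = 4.526 × 0.12 / 0.0038 = 143 m/d

143 m/d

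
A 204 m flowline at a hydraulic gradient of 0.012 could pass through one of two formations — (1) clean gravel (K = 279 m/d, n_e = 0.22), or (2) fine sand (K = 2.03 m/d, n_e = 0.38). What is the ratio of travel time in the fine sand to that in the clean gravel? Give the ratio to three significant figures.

237

Unit 1 (clean gravel): v = 279×0.012/0.22 = 15.22 m/d, t = 204/15.22 = 13.41 d
Unit 2 (fine sand): v = 2.03×0.012/0.38 = 0.06411 m/d, t = 204/0.06411 = 3182 d
t(fine sand) / t(clean gravel) = 3182/13.41 = 237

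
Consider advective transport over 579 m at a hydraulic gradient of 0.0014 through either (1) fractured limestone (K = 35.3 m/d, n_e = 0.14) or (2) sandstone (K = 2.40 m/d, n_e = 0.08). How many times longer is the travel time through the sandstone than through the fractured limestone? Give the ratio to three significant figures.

Unit 1 (fractured limestone): v = 35.3×0.0014/0.14 = 0.3530 m/d, t = 579/0.3530 = 1640 d
Unit 2 (sandstone): v = 2.40×0.0014/0.08 = 0.04200 m/d, t = 579/0.04200 = 13790 d
t(sandstone) / t(fractured limestone) = 13790/1640 = 8.40

8.40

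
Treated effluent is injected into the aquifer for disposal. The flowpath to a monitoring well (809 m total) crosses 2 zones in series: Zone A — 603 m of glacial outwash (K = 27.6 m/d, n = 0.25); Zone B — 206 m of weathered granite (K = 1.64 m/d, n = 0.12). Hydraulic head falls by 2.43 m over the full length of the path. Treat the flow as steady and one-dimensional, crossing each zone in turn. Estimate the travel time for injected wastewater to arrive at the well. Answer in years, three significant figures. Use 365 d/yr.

29.2 years

Continuity: the same q passes through each zone, so ΔH = q·Σ(L_j/K_j) — the zones act as resistances in series.
Σ(L/K) = 603/27.6 + 206/1.64 = 21.85 + 125.6 = 147.5 d
q = ΔH / Σ(L/K) = 2.43 / 147.5 = 0.01648 m/d (same in every zone)
Zone A: v = q/n = 0.01648/0.25 = 0.06592 m/d → t_A = 603/0.06592 = 9148 d
Zone B: v = q/n = 0.01648/0.12 = 0.1373 m/d → t_B = 206/0.1373 = 1500 d
Total t = 9148 + 1500 = 10650 d
   = 10650 / 365 = 29.2 yr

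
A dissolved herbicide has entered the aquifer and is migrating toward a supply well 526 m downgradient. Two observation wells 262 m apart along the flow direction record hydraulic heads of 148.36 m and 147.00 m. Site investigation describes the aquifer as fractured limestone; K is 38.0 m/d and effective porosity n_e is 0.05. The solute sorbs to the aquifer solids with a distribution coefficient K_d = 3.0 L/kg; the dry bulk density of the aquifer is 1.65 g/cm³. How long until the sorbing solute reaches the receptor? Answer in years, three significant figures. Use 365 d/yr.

Hydraulic gradient i = (148.36 − 147.00) / 262 = 1.36 / 262 = 0.005191
Specific discharge q = 38.0 × 0.005191 = 0.1973 m/d
Seepage velocity v = q / n = 0.1973 / 0.05 = 3.945 m/d
Retardation R = 1 + ρ_b·K_d/n = 1 + 1.65×3.0/0.05 = 100.0
Contaminant velocity v_c = v/R = 3.945/100.0 = 0.03945 m/d
t = L/v_c = 526/0.03945 = 13330 d
   = 13330/365 = 36.5 yr

36.5 years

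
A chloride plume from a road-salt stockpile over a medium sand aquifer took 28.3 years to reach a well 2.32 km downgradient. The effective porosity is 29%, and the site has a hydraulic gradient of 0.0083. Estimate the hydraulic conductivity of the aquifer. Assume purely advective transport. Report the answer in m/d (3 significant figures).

t = 28.3 years = 10330 d
L = 2.32 km = 2320 m
v = L / t = 2320 / 10330 = 0.2246 m/d
K = v · n / i = 0.2246 × 0.29 / 0.0083 = 7.85 m/d

7.85 m/d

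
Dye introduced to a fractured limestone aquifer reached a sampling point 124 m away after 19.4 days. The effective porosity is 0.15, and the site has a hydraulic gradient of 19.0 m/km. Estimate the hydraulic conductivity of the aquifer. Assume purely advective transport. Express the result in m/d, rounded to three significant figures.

50.5 m/d

v = L / t = 124 / 19.4 = 6.392 m/d
K = v · n / i = 6.392 × 0.15 / 0.019 = 50.5 m/d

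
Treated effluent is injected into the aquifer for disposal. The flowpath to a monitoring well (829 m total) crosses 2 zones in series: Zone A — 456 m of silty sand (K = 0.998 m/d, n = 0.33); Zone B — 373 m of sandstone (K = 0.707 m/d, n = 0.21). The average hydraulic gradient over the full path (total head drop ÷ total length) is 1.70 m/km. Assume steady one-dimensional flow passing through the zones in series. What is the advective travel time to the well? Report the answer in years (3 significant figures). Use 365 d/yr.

For zones in series the flux q is common to all zones; the equivalent conductivity is the harmonic (thickness-weighted) mean, K_eq = L_total / Σ(L_j/K_j).
Σ(L/K) = 456/0.998 + 373/0.707 = 456.9 + 527.6 = 984.5 d
K_eq = L_total / Σ(L/K) = 829 / 984.5 = 0.8421 m/d
q = K_eq · i = 0.8421 × 0.0017 = 0.001431 m/d (same in every zone)
Zone A: v = q/n = 0.001431/0.33 = 0.004338 m/d → t_A = 456/0.004338 = 105100 d
Zone B: v = q/n = 0.001431/0.21 = 0.006817 m/d → t_B = 373/0.006817 = 54720 d
Total t = 105100 + 54720 = 159800 d
   = 159800 / 365 = 438 yr

438 years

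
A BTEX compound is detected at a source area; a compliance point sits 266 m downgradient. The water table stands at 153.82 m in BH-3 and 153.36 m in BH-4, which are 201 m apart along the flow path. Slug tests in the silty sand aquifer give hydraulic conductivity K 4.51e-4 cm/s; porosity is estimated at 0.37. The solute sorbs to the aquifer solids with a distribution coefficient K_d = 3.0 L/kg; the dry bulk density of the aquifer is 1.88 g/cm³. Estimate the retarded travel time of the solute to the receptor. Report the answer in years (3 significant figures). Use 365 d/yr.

4910 years

Hydraulic gradient i = (153.82 − 153.36) / 201 = 0.46 / 201 = 0.002289
K = 4.51e-4 cm/s × 864 = 0.3897 m/d
Specific discharge q = 0.3897 × 0.002289 = 8.918e-4 m/d
v_s = q/n_e = 8.918e-4/0.37 = 0.002410 m/d
Retardation R = 1 + ρ_b·K_d/n = 1 + 1.88×3.0/0.37 = 16.24
Contaminant velocity v_c = v/R = 0.002410/16.24 = 1.484e-4 m/d
t = L/v_c = 266/1.484e-4 = 1.793e6 d
   = 1.793e6/365 = 4910 yr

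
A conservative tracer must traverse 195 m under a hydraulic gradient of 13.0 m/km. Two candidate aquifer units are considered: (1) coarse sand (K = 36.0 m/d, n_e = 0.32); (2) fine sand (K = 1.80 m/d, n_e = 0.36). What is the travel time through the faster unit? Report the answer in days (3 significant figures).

133 days

Unit 1 (coarse sand): v = 36.0×0.013/0.32 = 1.463 m/d, t = 195/1.463 = 133.3 d
Unit 2 (fine sand): v = 1.80×0.013/0.36 = 0.06500 m/d, t = 195/0.06500 = 3000 d
Faster unit: t = 133 d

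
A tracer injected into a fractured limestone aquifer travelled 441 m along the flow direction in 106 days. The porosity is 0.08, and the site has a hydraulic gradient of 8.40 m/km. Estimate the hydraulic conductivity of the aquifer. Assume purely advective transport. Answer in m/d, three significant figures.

39.6 m/d

v = L / t = 441 / 106 = 4.160 m/d
K = v · n / i = 4.160 × 0.08 / 0.0084 = 39.6 m/d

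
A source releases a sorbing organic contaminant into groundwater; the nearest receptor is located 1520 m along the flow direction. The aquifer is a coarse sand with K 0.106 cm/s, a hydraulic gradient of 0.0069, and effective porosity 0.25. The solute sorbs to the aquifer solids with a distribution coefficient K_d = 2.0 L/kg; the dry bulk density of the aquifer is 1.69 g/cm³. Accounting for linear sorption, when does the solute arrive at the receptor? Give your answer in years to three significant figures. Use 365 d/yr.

23.9 years

K = 0.106 cm/s × 864 = 91.58 m/d
Specific discharge q = 91.58 × 0.0069 = 0.6319 m/d
v_s = q/n_e = 0.6319/0.25 = 2.528 m/d
Retardation R = 1 + ρ_b·K_d/n = 1 + 1.69×2.0/0.25 = 14.52
Contaminant velocity v_c = v/R = 2.528/14.52 = 0.1741 m/d
t = L/v_c = 1520/0.1741 = 8731 d
   = 8731/365 = 23.9 yr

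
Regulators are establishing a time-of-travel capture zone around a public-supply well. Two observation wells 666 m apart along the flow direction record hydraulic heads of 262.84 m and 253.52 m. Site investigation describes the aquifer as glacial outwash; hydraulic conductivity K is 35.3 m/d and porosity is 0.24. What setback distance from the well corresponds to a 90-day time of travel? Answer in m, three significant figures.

185 m

Hydraulic gradient i = (262.84 − 253.52) / 666 = 9.32 / 666 = 0.01399
Specific discharge q = 35.3 × 0.01399 = 0.4940 m/d
Seepage velocity v = q / n = 0.4940 / 0.24 = 2.058 m/d
L = v × T = 2.058 × 90 = 185.2 m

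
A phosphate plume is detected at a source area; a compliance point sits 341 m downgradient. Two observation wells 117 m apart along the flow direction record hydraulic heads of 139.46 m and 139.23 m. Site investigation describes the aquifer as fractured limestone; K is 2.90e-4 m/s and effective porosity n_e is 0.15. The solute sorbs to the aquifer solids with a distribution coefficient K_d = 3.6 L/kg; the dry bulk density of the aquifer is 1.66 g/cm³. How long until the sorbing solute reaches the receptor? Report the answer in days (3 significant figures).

Hydraulic gradient i = (139.46 − 139.23) / 117 = 0.23 / 117 = 0.001966
K = 2.90e-4 m/s × 86400 s/d = 25.06 m/d
q = Ki = 25.06 × 0.001966 = 0.04926 m/d
v_s = q/n_e = 0.04926/0.15 = 0.3284 m/d
Retardation R = 1 + ρ_b·K_d/n = 1 + 1.66×3.6/0.15 = 40.84
Contaminant velocity v_c = v/R = 0.3284/40.84 = 0.008040 m/d
t = L/v_c = 341/0.008040 = 42410 d

42400 days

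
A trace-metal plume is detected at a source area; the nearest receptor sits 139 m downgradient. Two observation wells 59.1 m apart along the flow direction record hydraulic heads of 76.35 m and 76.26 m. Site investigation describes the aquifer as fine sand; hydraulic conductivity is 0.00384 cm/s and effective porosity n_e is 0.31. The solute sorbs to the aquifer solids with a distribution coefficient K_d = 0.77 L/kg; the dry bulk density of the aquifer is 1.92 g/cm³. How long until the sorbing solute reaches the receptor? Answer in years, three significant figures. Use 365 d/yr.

Hydraulic gradient i = (76.35 − 76.26) / 59.1 = 0.09 / 59.1 = 0.001523
K = 0.00384 cm/s × 864 = 3.318 m/d
Darcy flux q = K·i = 3.318 × 0.001523 = 0.005052 m/d
v = Ki/n = 3.318·0.001523/0.31 = 0.01630 m/d
Retardation R = 1 + ρ_b·K_d/n = 1 + 1.92×0.77/0.31 = 5.769
Contaminant velocity v_c = v/R = 0.01630/5.769 = 0.002825 m/d
t = L/v_c = 139/0.002825 = 49200 d
   = 49200/365 = 135 yr

135 years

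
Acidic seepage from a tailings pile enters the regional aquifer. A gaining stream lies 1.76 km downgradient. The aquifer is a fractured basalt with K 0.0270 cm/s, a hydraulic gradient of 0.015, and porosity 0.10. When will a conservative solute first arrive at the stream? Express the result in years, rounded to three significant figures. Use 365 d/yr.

1.38 years

K = 0.0270 cm/s × 864 = 23.33 m/d
q = Ki = 23.33 × 0.015 = 0.3499 m/d
Average linear velocity = 0.3499 / 0.10 = 3.499 m/d
L = 1.76 km = 1760 m
t = L / v = 1760 / 3.499 = 503.0 d
   = 503.0 / 365 = 1.38 yr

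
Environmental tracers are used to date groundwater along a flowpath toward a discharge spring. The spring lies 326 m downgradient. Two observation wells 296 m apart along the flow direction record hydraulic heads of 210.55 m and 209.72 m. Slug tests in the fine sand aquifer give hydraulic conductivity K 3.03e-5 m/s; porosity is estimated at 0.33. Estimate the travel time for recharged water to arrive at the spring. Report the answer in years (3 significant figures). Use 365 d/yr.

Hydraulic gradient i = (210.55 − 209.72) / 296 = 0.83 / 296 = 0.002804
K = 3.03e-5 m/s × 86400 s/d = 2.618 m/d
Darcy flux q = K·i = 2.618 × 0.002804 = 0.007341 m/d
Seepage velocity v = q / n = 0.007341 / 0.33 = 0.02224 m/d
t = L / v = 326 / 0.02224 = 14660 d
   = 14660 / 365 = 40.2 yr

40.2 years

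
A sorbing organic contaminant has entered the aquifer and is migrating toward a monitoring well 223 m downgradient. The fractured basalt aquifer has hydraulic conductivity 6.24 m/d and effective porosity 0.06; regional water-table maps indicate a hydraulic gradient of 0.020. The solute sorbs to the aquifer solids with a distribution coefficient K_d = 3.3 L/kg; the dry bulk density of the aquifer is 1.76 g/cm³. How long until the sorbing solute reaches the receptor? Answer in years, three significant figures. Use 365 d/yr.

Darcy flux q = K·i = 6.24 × 0.020 = 0.1248 m/d
v = Ki/n = 6.24·0.020/0.06 = 2.080 m/d
Retardation R = 1 + ρ_b·K_d/n = 1 + 1.76×3.3/0.06 = 97.80
Contaminant velocity v_c = v/R = 2.080/97.80 = 0.02127 m/d
t = L/v_c = 223/0.02127 = 10490 d
   = 10490/365 = 28.7 yr

28.7 years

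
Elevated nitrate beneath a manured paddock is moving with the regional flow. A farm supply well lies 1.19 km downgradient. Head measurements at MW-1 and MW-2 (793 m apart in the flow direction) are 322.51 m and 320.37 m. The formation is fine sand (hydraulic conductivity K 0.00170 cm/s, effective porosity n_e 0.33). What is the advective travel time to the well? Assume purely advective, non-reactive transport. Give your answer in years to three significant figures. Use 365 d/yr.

271 years

Hydraulic gradient i = (322.51 − 320.37) / 793 = 2.14 / 793 = 0.002699
K = 0.00170 cm/s × 864 = 1.469 m/d
Specific discharge q = 1.469 × 0.002699 = 0.003964 m/d
Seepage velocity v = q / n = 0.003964 / 0.33 = 0.01201 m/d
L = 1.19 km = 1190 m
t = L / v = 1190 / 0.01201 = 99070 d
   = 99070 / 365 = 271 yr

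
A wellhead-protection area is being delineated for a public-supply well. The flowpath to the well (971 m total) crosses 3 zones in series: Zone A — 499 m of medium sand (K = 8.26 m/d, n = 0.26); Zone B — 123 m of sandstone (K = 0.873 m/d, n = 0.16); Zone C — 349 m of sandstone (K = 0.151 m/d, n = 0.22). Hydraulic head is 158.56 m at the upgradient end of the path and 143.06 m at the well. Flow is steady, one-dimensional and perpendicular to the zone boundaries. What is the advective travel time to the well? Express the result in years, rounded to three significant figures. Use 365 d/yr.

100 years

Total head drop ΔH = 158.56 − 143.06 = 15.50 m
Steady 1-D flow in series ⇒ the Darcy flux q is identical in every zone and the zone head losses add (resistances L/K in series).
Σ(L/K) = 499/8.26 + 123/0.873 + 349/0.151 = 60.41 + 140.9 + 2311 = 2513 d
q = ΔH / Σ(L/K) = 15.50 / 2513 = 0.006169 m/d (same in every zone)
Zone A: v = q/n = 0.006169/0.26 = 0.02373 m/d → t_A = 499/0.02373 = 21030 d
Zone B: v = q/n = 0.006169/0.16 = 0.03856 m/d → t_B = 123/0.03856 = 3190 d
Zone C: v = q/n = 0.006169/0.22 = 0.02804 m/d → t_C = 349/0.02804 = 12450 d
Total t = 21030 + 3190 + 12450 = 36670 d
   = 36670 / 365 = 100 yr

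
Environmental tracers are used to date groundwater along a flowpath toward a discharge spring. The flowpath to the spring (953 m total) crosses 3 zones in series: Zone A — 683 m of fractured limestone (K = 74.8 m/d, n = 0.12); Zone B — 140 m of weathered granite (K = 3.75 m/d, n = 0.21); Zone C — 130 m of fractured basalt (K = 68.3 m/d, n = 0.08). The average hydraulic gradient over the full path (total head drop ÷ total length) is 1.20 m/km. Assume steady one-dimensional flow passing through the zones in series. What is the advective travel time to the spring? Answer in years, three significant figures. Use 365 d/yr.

Continuity: the same q passes through each zone, so ΔH = q·Σ(L_j/K_j) — the zones act as resistances in series.
Σ(L/K) = 683/74.8 + 140/3.75 + 130/68.3 = 9.131 + 37.33 + 1.903 = 48.37 d
K_eq = L_total / Σ(L/K) = 953 / 48.37 = 19.70 m/d
q = K_eq · i = 19.70 × 0.0012 = 0.02364 m/d (same in every zone)
Zone A: v = q/n = 0.02364/0.12 = 0.1970 m/d → t_A = 683/0.1970 = 3466 d
Zone B: v = q/n = 0.02364/0.21 = 0.1126 m/d → t_B = 140/0.1126 = 1243 d
Zone C: v = q/n = 0.02364/0.08 = 0.2955 m/d → t_C = 130/0.2955 = 439.9 d
Total t = 3466 + 1243 + 439.9 = 5150 d
   = 5150 / 365 = 14.1 yr

14.1 years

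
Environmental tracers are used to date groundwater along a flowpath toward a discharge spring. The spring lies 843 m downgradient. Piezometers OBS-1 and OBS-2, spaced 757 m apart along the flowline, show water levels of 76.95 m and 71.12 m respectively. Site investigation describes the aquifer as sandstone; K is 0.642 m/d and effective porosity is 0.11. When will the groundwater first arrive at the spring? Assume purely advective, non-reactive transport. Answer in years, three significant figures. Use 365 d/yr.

51.4 years

Hydraulic gradient i = (76.95 − 71.12) / 757 = 5.83 / 757 = 0.007701
q = Ki = 0.642 × 0.007701 = 0.004944 m/d
v_s = q/n_e = 0.004944/0.11 = 0.04495 m/d
t = L / v = 843 / 0.04495 = 18750 d
   = 18750 / 365 = 51.4 yr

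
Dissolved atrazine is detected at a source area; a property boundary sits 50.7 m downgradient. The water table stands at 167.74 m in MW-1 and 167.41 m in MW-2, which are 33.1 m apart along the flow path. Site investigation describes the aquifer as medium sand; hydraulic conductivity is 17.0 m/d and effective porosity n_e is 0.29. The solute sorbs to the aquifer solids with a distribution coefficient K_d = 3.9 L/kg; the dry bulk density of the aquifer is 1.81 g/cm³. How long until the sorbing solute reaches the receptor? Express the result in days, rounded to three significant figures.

Hydraulic gradient i = (167.74 − 167.41) / 33.1 = 0.33 / 33.1 = 0.009970
Specific discharge q = 17.0 × 0.009970 = 0.1695 m/d
v_s = q/n_e = 0.1695/0.29 = 0.5844 m/d
Retardation R = 1 + ρ_b·K_d/n = 1 + 1.81×3.9/0.29 = 25.34
Contaminant velocity v_c = v/R = 0.5844/25.34 = 0.02306 m/d
t = L/v_c = 50.7/0.02306 = 2198 d

2200 days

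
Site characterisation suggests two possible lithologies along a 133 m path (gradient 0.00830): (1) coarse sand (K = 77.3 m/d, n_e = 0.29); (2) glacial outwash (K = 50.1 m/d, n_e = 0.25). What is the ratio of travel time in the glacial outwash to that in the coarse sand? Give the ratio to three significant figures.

Unit 1 (coarse sand): v = 77.3×0.0083/0.29 = 2.212 m/d, t = 133/2.212 = 60.12 d
Unit 2 (glacial outwash): v = 50.1×0.0083/0.25 = 1.663 m/d, t = 133/1.663 = 79.96 d
t(glacial outwash) / t(coarse sand) = 79.96/60.12 = 1.33

1.33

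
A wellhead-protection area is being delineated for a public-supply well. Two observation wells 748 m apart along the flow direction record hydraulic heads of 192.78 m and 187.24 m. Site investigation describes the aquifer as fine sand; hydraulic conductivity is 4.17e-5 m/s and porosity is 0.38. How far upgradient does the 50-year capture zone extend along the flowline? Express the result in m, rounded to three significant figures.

Hydraulic gradient i = (192.78 − 187.24) / 748 = 5.54 / 748 = 0.007406
K = 4.17e-5 m/s × 86400 s/d = 3.603 m/d
q = Ki = 3.603 × 0.007406 = 0.02668 m/d
Average linear velocity = 0.02668 / 0.38 = 0.07022 m/d
T = 50 yr × 365 = 18250 d
L = v × T = 0.07022 × 18250 = 1282 m

1280 m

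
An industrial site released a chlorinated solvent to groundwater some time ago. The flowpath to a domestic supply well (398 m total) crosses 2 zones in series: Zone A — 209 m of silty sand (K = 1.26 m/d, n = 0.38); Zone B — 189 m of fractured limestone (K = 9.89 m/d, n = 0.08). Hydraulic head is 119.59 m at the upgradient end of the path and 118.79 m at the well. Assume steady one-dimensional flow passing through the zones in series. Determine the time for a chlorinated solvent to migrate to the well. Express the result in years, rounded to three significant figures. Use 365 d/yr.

Total head drop ΔH = 119.59 − 118.79 = 0.80 m
Continuity: the same q passes through each zone, so ΔH = q·Σ(L_j/K_j) — the zones act as resistances in series.
Σ(L/K) = 209/1.26 + 189/9.89 = 165.9 + 19.11 = 185.0 d
q = ΔH / Σ(L/K) = 0.80 / 185.0 = 0.004325 m/d (same in every zone)
Zone A: v = q/n = 0.004325/0.38 = 0.01138 m/d → t_A = 209/0.01138 = 18360 d
Zone B: v = q/n = 0.004325/0.08 = 0.05406 m/d → t_B = 189/0.05406 = 3496 d
Total t = 18360 + 3496 = 21860 d
   = 21860 / 365 = 59.9 yr

59.9 years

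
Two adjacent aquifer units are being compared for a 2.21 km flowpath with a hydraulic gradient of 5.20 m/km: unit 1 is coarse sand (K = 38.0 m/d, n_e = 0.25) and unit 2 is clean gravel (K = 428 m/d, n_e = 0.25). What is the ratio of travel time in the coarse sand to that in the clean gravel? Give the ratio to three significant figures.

11.3

Unit 1 (coarse sand): v = 38.0×0.0052/0.25 = 0.7904 m/d, t = 2210/0.7904 = 2796 d
Unit 2 (clean gravel): v = 428×0.0052/0.25 = 8.902 m/d, t = 2210/8.902 = 248.2 d
t(coarse sand) / t(clean gravel) = 2796/248.2 = 11.3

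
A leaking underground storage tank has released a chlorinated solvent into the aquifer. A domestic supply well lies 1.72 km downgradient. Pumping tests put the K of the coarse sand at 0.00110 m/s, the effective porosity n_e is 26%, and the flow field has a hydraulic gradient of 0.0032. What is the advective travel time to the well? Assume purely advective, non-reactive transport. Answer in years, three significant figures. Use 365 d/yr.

4.03 years

K = 0.00110 m/s × 86400 s/d = 95.04 m/d
Darcy flux q = K·i = 95.04 × 0.0032 = 0.3041 m/d
Average linear velocity = 0.3041 / 0.26 = 1.170 m/d
L = 1.72 km = 1720 m
t = L / v = 1720 / 1.170 = 1470 d
   = 1470 / 365 = 4.03 yr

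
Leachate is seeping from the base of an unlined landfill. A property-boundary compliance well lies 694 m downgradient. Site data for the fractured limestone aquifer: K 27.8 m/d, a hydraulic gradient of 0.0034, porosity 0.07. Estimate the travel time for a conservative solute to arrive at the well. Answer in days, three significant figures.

Darcy flux q = K·i = 27.8 × 0.0034 = 0.09452 m/d
Seepage velocity v = q / n = 0.09452 / 0.07 = 1.350 m/d
t = L / v = 694 / 1.350 = 514.0 d

514 days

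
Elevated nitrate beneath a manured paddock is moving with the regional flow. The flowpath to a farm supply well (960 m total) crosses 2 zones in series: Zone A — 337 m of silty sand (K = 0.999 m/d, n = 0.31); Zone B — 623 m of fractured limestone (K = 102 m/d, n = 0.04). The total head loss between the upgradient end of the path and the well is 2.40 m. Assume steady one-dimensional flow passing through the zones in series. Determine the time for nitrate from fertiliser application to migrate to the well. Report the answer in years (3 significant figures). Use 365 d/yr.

50.7 years

Continuity: the same q passes through each zone, so ΔH = q·Σ(L_j/K_j) — the zones act as resistances in series.
Σ(L/K) = 337/0.999 + 623/102 = 337.3 + 6.108 = 343.4 d
q = ΔH / Σ(L/K) = 2.40 / 343.4 = 0.006988 m/d (same in every zone)
Zone A: v = q/n = 0.006988/0.31 = 0.02254 m/d → t_A = 337/0.02254 = 14950 d
Zone B: v = q/n = 0.006988/0.04 = 0.1747 m/d → t_B = 623/0.1747 = 3566 d
Total t = 14950 + 3566 = 18520 d
   = 18520 / 365 = 50.7 yr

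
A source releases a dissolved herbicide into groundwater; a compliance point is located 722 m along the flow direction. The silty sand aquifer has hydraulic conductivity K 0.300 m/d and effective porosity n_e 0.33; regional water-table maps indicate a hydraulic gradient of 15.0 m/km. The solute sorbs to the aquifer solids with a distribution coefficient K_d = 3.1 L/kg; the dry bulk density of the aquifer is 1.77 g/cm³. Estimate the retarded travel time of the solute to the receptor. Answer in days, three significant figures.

Specific discharge q = 0.300 × 0.015 = 0.004500 m/d
v_s = q/n_e = 0.004500/0.33 = 0.01364 m/d
Retardation R = 1 + ρ_b·K_d/n = 1 + 1.77×3.1/0.33 = 17.63
Contaminant velocity v_c = v/R = 0.01364/17.63 = 7.736e-4 m/d
t = L/v_c = 722/7.736e-4 = 933300 d

933000 days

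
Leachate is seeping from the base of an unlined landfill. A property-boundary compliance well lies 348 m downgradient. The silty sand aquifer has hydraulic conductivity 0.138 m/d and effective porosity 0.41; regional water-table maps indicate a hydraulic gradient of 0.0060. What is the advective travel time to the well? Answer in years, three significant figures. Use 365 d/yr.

472 years

Specific discharge q = 0.138 × 0.0060 = 8.280e-4 m/d
Average linear velocity = 8.280e-4 / 0.41 = 0.002020 m/d
t = L / v = 348 / 0.002020 = 172300 d
   = 172300 / 365 = 472 yr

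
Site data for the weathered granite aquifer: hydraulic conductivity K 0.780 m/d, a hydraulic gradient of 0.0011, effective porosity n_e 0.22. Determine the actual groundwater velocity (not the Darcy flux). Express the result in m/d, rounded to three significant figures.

Darcy flux q = K·i = 0.780 × 0.0011 = 8.580e-4 m/d
Seepage velocity v = q / n = 8.580e-4 / 0.22 = 0.003900 m/d

0.00390 m/d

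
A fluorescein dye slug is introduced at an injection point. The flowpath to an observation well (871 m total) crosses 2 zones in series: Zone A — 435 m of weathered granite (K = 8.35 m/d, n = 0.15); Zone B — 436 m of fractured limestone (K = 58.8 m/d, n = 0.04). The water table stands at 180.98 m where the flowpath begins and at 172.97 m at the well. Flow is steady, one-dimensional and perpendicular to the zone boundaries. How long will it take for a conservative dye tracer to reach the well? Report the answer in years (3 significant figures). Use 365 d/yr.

1.68 years

Total head drop ΔH = 180.98 − 172.97 = 8.01 m
Continuity: the same q passes through each zone, so ΔH = q·Σ(L_j/K_j) — the zones act as resistances in series.
Σ(L/K) = 435/8.35 + 436/58.8 = 52.10 + 7.415 = 59.51 d
q = ΔH / Σ(L/K) = 8.01 / 59.51 = 0.1346 m/d (same in every zone)
Zone A: v = q/n = 0.1346/0.15 = 0.8973 m/d → t_A = 435/0.8973 = 484.8 d
Zone B: v = q/n = 0.1346/0.04 = 3.365 m/d → t_B = 436/3.365 = 129.6 d
Total t = 484.8 + 129.6 = 614.4 d
   = 614.4 / 365 = 1.68 yr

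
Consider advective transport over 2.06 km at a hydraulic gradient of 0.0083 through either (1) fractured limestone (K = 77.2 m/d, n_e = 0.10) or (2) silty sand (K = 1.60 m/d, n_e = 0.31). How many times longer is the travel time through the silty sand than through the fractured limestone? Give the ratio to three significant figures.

Unit 1 (fractured limestone): v = 77.2×0.0083/0.10 = 6.408 m/d, t = 2060/6.408 = 321.5 d
Unit 2 (silty sand): v = 1.60×0.0083/0.31 = 0.04284 m/d, t = 2060/0.04284 = 48090 d
t(silty sand) / t(fractured limestone) = 48090/321.5 = 150

150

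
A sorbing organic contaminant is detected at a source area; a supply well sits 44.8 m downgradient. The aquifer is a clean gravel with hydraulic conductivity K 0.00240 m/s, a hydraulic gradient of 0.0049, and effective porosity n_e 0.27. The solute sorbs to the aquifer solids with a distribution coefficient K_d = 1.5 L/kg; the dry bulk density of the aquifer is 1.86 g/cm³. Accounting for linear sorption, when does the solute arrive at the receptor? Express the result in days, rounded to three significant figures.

K = 0.00240 m/s × 86400 s/d = 207.4 m/d
Darcy flux q = K·i = 207.4 × 0.0049 = 1.016 m/d
v_s = q/n_e = 1.016/0.27 = 3.763 m/d
Retardation R = 1 + ρ_b·K_d/n = 1 + 1.86×1.5/0.27 = 11.33
Contaminant velocity v_c = v/R = 3.763/11.33 = 0.3320 m/d
t = L/v_c = 44.8/0.3320 = 134.9 d

135 days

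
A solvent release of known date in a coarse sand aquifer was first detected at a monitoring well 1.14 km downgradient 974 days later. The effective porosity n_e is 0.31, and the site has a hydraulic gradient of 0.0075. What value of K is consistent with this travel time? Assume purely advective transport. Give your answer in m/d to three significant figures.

L = 1.14 km = 1140 m
v = L / t = 1140 / 974 = 1.170 m/d
K = v · n / i = 1.170 × 0.31 / 0.0075 = 48.4 m/d

48.4 m/d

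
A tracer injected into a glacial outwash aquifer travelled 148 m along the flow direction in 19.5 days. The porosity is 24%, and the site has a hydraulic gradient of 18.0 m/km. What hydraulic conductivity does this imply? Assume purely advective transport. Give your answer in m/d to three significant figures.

v = L / t = 148 / 19.5 = 7.590 m/d
K = v · n / i = 7.590 × 0.24 / 0.018 = 101 m/d

101 m/d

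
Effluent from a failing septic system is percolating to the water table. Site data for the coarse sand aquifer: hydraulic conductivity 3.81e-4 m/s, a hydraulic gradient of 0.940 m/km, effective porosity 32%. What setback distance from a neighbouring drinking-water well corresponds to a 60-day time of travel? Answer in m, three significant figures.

5.80 m

K = 3.81e-4 m/s × 86400 s/d = 32.92 m/d
Darcy flux q = K·i = 32.92 × 9.4e-4 = 0.03094 m/d
Average linear velocity = 0.03094 / 0.32 = 0.09670 m/d
L = v × T = 0.09670 × 60 = 5.802 m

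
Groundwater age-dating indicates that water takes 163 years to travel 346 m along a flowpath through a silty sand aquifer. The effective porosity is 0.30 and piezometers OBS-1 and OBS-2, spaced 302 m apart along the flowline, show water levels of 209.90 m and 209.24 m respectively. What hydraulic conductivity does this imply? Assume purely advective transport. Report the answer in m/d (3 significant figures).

Hydraulic gradient i = (209.90 − 209.24) / 302 = 0.66 / 302 = 0.002185
t = 163 years = 59500 d
v = L / t = 346 / 59500 = 0.005816 m/d
K = v · n / i = 0.005816 × 0.30 / 0.002185 = 0.798 m/d

0.798 m/d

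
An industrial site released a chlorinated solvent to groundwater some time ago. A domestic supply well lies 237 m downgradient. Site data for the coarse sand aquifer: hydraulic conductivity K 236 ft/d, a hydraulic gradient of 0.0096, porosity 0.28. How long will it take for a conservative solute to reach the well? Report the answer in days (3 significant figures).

96.1 days

K = 236 ft/d × 0.3048 = 71.93 m/d
q = Ki = 71.93 × 0.0096 = 0.6906 m/d
v = Ki/n = 71.93·0.0096/0.28 = 2.466 m/d
t = L / v = 237 / 2.466 = 96.10 d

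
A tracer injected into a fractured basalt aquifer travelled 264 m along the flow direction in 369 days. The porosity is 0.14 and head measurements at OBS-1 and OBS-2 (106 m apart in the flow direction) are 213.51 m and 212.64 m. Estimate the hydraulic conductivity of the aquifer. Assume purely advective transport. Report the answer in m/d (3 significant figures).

12.2 m/d

Hydraulic gradient i = (213.51 − 212.64) / 106 = 0.87 / 106 = 0.008208
v = L / t = 264 / 369 = 0.7154 m/d
K = v · n / i = 0.7154 × 0.14 / 0.008208 = 12.2 m/d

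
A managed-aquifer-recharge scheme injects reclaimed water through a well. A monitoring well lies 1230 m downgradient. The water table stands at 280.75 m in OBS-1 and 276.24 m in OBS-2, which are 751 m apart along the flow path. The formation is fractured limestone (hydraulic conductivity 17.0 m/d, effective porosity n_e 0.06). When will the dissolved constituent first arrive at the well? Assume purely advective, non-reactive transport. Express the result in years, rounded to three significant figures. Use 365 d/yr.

Hydraulic gradient i = (280.75 − 276.24) / 751 = 4.51 / 751 = 0.006005
Specific discharge q = 17.0 × 0.006005 = 0.1021 m/d
Seepage velocity v = q / n = 0.1021 / 0.06 = 1.702 m/d
t = L / v = 1230 / 1.702 = 722.9 d
   = 722.9 / 365 = 1.98 yr

1.98 years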